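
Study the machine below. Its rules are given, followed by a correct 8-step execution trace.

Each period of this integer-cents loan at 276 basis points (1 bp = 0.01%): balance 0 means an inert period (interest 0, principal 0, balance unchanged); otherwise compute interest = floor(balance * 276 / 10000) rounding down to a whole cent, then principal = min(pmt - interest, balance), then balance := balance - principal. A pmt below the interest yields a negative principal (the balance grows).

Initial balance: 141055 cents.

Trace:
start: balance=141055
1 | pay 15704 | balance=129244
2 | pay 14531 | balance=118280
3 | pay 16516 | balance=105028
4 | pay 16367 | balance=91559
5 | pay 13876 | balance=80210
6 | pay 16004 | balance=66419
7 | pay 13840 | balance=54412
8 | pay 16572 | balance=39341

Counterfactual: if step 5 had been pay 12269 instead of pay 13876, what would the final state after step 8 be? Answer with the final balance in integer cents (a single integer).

41085

(re-executing from step 5 with the substitution; state before step 5: balance=91559)
5 | pay 12269 | balance=81817
6 | pay 16004 | balance=68071
7 | pay 13840 | balance=56109
8 | pay 16572 | balance=41085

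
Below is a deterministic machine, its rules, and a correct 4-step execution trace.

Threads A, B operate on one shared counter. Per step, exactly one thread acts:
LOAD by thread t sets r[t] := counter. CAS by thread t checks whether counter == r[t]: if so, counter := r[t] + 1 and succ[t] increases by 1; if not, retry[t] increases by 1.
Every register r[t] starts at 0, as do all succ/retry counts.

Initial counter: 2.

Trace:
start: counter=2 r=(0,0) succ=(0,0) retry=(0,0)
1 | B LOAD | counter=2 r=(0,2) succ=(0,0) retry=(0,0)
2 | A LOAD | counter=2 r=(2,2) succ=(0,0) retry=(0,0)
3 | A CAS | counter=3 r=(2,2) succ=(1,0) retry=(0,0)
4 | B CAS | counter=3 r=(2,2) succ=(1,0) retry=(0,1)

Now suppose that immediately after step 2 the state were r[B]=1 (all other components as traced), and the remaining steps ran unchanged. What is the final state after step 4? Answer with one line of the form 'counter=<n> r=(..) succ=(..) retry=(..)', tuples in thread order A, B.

counter=3 r=(2,1) succ=(1,0) retry=(0,1)

state after step 2 := counter=2 r=(2,1) succ=(0,0) retry=(0,0)
3 | A CAS | counter=3 r=(2,1) succ=(1,0) retry=(0,0)
4 | B CAS | counter=3 r=(2,1) succ=(1,0) retry=(0,1)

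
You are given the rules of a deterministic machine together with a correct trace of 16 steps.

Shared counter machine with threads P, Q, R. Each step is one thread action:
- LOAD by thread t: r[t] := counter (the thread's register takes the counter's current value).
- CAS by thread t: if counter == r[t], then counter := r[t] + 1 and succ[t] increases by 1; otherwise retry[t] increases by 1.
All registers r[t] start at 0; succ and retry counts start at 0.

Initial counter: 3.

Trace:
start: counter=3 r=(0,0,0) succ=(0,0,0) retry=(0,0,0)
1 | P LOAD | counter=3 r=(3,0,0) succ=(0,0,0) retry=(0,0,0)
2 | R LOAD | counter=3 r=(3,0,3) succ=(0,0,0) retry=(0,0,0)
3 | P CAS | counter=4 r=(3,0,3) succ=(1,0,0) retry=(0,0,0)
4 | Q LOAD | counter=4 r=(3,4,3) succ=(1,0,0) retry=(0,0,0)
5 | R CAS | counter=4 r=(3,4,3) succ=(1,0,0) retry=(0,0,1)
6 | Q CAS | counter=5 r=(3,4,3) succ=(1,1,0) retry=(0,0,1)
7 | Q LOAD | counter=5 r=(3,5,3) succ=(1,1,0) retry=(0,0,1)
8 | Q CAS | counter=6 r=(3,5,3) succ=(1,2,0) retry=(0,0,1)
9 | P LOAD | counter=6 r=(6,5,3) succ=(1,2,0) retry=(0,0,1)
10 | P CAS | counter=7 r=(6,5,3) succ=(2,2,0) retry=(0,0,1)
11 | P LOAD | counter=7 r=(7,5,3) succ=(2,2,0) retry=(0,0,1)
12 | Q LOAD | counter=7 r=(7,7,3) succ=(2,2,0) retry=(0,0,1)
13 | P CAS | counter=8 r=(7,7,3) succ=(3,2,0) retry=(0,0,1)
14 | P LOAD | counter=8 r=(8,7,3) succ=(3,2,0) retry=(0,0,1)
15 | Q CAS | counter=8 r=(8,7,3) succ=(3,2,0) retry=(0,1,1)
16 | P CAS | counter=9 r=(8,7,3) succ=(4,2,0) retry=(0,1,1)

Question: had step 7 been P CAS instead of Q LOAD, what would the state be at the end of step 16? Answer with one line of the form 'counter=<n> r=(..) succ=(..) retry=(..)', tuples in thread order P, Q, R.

(re-executing from step 7 with the substitution; state before step 7: counter=5 r=(3,4,3) succ=(1,1,0) retry=(0,0,1))
7 | P CAS | counter=5 r=(3,4,3) succ=(1,1,0) retry=(1,0,1)
8 | Q CAS | counter=5 r=(3,4,3) succ=(1,1,0) retry=(1,1,1)
9 | P LOAD | counter=5 r=(5,4,3) succ=(1,1,0) retry=(1,1,1)
10 | P CAS | counter=6 r=(5,4,3) succ=(2,1,0) retry=(1,1,1)
11 | P LOAD | counter=6 r=(6,4,3) succ=(2,1,0) retry=(1,1,1)
12 | Q LOAD | counter=6 r=(6,6,3) succ=(2,1,0) retry=(1,1,1)
13 | P CAS | counter=7 r=(6,6,3) succ=(3,1,0) retry=(1,1,1)
14 | P LOAD | counter=7 r=(7,6,3) succ=(3,1,0) retry=(1,1,1)
15 | Q CAS | counter=7 r=(7,6,3) succ=(3,1,0) retry=(1,2,1)
16 | P CAS | counter=8 r=(7,6,3) succ=(4,1,0) retry=(1,2,1)

counter=8 r=(7,6,3) succ=(4,1,0) retry=(1,2,1)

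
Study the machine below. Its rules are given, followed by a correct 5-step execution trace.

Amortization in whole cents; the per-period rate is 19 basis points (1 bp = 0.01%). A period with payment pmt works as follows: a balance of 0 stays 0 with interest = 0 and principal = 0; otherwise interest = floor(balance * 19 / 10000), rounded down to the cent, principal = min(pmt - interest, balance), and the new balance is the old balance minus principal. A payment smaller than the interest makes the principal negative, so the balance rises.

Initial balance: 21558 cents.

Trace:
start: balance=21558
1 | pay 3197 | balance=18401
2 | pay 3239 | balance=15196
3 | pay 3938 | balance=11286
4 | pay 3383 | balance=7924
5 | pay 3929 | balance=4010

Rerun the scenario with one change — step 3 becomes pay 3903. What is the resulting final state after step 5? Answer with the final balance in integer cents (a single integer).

(re-executing from step 3 with the substitution; state before step 3: balance=15196)
3 | pay 3903 | balance=11321
4 | pay 3383 | balance=7959
5 | pay 3929 | balance=4045

4045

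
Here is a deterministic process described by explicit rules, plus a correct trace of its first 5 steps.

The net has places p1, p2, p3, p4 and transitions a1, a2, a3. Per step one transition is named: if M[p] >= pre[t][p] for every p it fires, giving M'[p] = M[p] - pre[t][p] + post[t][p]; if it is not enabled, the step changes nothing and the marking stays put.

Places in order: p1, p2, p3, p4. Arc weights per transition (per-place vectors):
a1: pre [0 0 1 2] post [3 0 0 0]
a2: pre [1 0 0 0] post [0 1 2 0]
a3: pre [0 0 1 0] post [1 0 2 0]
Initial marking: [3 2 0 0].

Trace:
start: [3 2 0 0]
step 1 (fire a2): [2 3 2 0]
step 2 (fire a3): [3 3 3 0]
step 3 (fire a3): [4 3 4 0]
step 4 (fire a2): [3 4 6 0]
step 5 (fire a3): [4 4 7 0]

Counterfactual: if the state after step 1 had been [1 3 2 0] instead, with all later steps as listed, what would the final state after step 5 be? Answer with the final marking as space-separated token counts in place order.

3 4 7 0

state after step 1 := [1 3 2 0]
step 2 (fire a3): [2 3 3 0]
step 3 (fire a3): [3 3 4 0]
step 4 (fire a2): [2 4 6 0]
step 5 (fire a3): [3 4 7 0]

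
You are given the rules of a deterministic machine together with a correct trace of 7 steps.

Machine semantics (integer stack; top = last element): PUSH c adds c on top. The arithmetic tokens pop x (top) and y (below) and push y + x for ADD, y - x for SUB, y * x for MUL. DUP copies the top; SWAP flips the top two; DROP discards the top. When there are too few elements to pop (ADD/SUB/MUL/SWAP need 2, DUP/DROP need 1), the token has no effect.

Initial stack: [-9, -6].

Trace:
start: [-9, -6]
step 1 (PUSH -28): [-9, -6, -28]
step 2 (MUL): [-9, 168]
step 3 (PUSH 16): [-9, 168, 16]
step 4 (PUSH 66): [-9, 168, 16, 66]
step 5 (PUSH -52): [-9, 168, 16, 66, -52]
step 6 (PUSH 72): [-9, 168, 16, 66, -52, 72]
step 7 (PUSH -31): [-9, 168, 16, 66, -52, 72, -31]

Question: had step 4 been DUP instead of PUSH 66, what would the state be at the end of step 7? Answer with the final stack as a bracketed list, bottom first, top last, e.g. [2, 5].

[-9, 168, 16, 16, -52, 72, -31]

(re-executing from step 4 with the substitution; state before step 4: [-9, 168, 16])
step 4 (DUP): [-9, 168, 16, 16]
step 5 (PUSH -52): [-9, 168, 16, 16, -52]
step 6 (PUSH 72): [-9, 168, 16, 16, -52, 72]
step 7 (PUSH -31): [-9, 168, 16, 16, -52, 72, -31]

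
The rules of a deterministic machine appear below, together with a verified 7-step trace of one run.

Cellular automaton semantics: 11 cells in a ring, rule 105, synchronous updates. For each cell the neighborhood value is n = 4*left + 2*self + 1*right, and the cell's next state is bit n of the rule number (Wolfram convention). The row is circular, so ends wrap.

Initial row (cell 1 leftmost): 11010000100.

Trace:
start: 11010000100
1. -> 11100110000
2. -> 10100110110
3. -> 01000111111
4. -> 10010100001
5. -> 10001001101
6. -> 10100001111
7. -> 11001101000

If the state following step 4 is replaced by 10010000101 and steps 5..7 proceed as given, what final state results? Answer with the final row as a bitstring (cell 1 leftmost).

01111110001

state after step 4 := 10010000101
5. -> 10000110011
6. -> 10110110010
7. -> 01111110001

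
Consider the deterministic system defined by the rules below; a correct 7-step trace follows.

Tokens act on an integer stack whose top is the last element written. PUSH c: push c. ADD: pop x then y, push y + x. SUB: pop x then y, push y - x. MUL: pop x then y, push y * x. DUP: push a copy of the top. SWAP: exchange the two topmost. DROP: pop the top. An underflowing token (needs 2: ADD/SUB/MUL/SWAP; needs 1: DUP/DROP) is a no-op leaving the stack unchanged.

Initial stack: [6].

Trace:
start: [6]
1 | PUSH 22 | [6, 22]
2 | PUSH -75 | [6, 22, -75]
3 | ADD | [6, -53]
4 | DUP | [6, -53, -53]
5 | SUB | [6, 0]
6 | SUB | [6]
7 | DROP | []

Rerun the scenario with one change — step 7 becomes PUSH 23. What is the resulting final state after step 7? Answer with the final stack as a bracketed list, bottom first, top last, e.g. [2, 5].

(re-executing from step 7 with the substitution; state before step 7: [6])
7 | PUSH 23 | [6, 23]

[6, 23]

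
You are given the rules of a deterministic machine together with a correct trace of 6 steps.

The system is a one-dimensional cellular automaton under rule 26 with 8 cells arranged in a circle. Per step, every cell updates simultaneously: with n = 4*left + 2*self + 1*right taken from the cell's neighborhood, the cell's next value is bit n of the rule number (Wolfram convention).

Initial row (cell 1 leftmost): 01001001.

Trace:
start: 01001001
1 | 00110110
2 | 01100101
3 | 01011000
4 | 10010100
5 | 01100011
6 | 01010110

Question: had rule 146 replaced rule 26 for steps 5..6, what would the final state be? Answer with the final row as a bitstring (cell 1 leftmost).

00010100

(re-executing steps 5..6 under rule 146; state before step 5: 10010100)
5 | 01100011
6 | 00010100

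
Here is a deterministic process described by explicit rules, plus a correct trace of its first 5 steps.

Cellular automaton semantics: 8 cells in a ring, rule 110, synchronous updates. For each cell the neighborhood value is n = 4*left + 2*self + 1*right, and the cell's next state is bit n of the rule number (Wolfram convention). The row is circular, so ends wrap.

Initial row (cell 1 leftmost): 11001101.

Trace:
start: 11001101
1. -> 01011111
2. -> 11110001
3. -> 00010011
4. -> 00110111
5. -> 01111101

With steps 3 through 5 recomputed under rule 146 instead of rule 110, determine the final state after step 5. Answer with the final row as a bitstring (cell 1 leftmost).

(re-executing steps 3..5 under rule 146; state before step 3: 11110001)
3. -> 11101010
4. -> 01000000
5. -> 10100000

10100000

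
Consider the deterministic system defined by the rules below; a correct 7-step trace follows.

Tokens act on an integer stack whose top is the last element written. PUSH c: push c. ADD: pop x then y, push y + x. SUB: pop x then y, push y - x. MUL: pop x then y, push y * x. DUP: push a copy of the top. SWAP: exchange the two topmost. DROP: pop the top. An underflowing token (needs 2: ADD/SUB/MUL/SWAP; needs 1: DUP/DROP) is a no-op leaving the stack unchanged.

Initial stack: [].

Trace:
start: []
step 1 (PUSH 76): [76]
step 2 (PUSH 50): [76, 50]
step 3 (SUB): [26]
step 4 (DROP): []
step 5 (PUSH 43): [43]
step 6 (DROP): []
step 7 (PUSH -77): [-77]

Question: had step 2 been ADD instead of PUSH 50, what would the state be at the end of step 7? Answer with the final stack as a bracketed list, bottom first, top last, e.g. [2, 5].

(re-executing from step 2 with the substitution; state before step 2: [76])
step 2 (ADD): [76]
step 3 (SUB): [76]
step 4 (DROP): []
step 5 (PUSH 43): [43]
step 6 (DROP): []
step 7 (PUSH -77): [-77]

[-77]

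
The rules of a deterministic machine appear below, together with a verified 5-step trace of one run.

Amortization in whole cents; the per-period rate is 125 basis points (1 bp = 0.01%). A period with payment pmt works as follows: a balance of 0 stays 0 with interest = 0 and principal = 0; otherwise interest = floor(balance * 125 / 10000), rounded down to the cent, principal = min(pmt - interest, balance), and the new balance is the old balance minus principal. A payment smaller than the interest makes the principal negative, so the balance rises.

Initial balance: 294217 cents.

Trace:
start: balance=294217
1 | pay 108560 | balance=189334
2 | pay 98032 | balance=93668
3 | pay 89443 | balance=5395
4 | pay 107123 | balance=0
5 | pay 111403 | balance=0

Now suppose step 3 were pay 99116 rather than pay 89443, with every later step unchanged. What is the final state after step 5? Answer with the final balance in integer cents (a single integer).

0

(re-executing from step 3 with the substitution; state before step 3: balance=93668)
3 | pay 99116 | balance=0
4 | pay 107123 | balance=0
5 | pay 111403 | balance=0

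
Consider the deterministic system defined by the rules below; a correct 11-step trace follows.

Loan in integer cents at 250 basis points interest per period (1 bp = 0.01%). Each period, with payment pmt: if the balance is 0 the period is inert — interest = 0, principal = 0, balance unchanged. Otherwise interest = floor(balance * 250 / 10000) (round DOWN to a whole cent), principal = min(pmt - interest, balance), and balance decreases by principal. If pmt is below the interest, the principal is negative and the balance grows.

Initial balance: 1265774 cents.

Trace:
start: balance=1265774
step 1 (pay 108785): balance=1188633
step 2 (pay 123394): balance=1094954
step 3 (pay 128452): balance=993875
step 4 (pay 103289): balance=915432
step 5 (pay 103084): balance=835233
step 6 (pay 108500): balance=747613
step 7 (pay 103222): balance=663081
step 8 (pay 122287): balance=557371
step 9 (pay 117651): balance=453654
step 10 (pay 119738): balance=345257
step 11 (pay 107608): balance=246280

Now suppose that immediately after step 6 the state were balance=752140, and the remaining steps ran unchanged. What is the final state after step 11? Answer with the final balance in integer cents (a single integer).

state after step 6 := balance=752140
step 7 (pay 103222): balance=667721
step 8 (pay 122287): balance=562127
step 9 (pay 117651): balance=458529
step 10 (pay 119738): balance=350254
step 11 (pay 107608): balance=251402

251402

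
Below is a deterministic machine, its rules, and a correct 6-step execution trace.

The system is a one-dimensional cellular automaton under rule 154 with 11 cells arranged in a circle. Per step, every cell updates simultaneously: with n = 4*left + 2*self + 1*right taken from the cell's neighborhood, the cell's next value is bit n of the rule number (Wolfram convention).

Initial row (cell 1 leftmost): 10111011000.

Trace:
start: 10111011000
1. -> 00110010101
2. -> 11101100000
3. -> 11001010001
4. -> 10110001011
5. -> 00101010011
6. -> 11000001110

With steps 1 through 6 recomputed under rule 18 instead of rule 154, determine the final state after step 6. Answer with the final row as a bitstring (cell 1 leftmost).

(re-executing steps 1..6 under rule 18; state before step 1: 10111011000)
1. -> 00000000101
2. -> 10000001000
3. -> 01000010101
4. -> 00100100000
5. -> 01011010000
6. -> 10000001000

10000001000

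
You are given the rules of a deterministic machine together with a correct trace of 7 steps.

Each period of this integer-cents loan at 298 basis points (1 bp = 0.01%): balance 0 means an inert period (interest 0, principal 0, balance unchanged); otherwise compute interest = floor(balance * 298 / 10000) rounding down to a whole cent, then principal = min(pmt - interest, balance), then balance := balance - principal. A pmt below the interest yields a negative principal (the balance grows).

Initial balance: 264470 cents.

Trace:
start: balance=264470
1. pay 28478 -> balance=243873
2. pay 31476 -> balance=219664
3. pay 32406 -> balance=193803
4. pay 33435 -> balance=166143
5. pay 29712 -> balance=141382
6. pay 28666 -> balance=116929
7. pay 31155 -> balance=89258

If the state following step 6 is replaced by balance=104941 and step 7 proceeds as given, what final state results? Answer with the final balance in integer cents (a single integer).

76913

state after step 6 := balance=104941
7. pay 31155 -> balance=76913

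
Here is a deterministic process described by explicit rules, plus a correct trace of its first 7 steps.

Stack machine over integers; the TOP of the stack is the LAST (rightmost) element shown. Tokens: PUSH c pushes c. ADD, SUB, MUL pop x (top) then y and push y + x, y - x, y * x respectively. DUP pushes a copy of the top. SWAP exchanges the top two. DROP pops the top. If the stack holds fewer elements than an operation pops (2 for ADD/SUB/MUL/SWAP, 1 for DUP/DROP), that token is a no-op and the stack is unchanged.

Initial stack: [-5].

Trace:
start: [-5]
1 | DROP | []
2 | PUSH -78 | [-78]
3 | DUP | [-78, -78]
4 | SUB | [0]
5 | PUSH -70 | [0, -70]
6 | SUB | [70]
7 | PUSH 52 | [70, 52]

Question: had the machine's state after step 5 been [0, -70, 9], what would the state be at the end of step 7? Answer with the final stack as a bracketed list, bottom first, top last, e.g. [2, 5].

[0, -79, 52]

state after step 5 := [0, -70, 9]
6 | SUB | [0, -79]
7 | PUSH 52 | [0, -79, 52]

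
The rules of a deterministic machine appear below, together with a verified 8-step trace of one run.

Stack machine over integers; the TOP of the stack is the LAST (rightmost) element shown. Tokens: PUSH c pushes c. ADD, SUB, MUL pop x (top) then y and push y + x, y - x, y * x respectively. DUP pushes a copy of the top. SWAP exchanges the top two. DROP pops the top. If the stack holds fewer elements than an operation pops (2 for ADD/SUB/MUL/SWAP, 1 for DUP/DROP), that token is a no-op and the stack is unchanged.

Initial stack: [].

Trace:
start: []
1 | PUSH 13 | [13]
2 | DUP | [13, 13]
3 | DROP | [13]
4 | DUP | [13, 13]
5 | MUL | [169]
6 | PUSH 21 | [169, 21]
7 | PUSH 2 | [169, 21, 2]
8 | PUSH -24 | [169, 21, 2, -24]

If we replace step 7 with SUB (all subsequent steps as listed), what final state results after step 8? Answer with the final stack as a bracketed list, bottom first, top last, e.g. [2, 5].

[148, -24]

(re-executing from step 7 with the substitution; state before step 7: [169, 21])
7 | SUB | [148]
8 | PUSH -24 | [148, -24]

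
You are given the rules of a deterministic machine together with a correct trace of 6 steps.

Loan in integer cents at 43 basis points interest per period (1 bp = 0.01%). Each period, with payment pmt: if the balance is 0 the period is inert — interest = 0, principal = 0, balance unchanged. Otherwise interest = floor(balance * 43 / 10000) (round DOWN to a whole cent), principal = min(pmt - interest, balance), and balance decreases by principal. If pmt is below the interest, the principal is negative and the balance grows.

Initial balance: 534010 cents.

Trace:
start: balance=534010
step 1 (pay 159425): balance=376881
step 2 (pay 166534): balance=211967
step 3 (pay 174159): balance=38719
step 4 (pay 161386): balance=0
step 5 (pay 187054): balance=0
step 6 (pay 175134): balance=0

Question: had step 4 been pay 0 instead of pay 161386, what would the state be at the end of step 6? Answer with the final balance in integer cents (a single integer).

(re-executing from step 4 with the substitution; state before step 4: balance=38719)
step 4 (pay 0): balance=38885
step 5 (pay 187054): balance=0
step 6 (pay 175134): balance=0

0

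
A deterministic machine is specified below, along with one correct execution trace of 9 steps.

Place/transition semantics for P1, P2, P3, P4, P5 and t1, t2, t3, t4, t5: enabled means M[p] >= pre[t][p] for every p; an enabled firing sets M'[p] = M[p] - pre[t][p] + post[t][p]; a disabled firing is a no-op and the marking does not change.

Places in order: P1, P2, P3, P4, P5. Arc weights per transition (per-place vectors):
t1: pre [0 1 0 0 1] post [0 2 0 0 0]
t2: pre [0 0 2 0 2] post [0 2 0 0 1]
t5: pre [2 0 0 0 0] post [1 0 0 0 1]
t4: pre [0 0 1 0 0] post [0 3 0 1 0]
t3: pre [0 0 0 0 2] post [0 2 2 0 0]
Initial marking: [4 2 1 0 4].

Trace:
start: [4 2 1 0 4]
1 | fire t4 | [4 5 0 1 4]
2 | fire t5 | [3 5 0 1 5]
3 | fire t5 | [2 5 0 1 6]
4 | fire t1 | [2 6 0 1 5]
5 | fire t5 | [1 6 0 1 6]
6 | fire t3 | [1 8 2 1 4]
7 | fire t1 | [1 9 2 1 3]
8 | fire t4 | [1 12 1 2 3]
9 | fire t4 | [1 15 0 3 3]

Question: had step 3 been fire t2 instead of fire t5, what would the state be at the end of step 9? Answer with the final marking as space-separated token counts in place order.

2 15 0 3 2

(re-executing from step 3 with the substitution; state before step 3: [3 5 0 1 5])
3 | fire t2 | [3 5 0 1 5]
4 | fire t1 | [3 6 0 1 4]
5 | fire t5 | [2 6 0 1 5]
6 | fire t3 | [2 8 2 1 3]
7 | fire t1 | [2 9 2 1 2]
8 | fire t4 | [2 12 1 2 2]
9 | fire t4 | [2 15 0 3 2]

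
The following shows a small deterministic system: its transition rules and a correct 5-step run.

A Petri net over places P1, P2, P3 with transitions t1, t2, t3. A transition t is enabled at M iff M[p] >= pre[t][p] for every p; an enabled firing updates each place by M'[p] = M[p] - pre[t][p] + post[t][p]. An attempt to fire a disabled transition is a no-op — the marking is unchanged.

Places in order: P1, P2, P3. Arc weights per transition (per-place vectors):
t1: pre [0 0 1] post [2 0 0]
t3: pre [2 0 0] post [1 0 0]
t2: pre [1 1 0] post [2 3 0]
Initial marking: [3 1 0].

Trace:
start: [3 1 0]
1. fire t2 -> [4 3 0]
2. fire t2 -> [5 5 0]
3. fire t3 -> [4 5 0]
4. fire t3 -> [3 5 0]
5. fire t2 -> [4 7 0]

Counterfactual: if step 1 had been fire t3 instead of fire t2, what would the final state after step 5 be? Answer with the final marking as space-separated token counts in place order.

2 5 0

(re-executing from step 1 with the substitution; state before step 1: [3 1 0])
1. fire t3 -> [2 1 0]
2. fire t2 -> [3 3 0]
3. fire t3 -> [2 3 0]
4. fire t3 -> [1 3 0]
5. fire t2 -> [2 5 0]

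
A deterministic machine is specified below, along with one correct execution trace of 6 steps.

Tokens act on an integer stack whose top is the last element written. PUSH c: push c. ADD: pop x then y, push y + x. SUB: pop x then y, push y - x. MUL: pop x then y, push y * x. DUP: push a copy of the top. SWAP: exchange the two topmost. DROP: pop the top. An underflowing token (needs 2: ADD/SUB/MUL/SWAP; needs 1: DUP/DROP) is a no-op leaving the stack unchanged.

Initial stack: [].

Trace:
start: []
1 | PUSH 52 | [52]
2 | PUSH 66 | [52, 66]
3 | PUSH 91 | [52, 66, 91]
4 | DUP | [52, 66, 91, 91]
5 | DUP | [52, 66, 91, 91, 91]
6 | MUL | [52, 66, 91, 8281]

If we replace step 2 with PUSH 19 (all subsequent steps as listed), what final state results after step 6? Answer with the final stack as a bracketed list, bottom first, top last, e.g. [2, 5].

(re-executing from step 2 with the substitution; state before step 2: [52])
2 | PUSH 19 | [52, 19]
3 | PUSH 91 | [52, 19, 91]
4 | DUP | [52, 19, 91, 91]
5 | DUP | [52, 19, 91, 91, 91]
6 | MUL | [52, 19, 91, 8281]

[52, 19, 91, 8281]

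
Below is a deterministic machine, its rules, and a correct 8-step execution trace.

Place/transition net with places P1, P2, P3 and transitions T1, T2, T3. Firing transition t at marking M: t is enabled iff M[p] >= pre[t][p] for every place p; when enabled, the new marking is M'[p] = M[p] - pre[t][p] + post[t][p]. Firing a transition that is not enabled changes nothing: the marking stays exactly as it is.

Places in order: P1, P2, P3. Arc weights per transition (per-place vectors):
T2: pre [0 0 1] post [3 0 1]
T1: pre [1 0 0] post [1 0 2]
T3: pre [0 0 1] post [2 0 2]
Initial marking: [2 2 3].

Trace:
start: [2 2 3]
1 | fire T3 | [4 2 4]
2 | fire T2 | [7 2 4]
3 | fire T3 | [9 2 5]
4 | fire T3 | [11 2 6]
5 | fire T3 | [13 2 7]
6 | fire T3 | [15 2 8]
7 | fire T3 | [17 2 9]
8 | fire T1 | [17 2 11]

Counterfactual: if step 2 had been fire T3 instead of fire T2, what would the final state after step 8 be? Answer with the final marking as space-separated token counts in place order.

16 2 12

(re-executing from step 2 with the substitution; state before step 2: [4 2 4])
2 | fire T3 | [6 2 5]
3 | fire T3 | [8 2 6]
4 | fire T3 | [10 2 7]
5 | fire T3 | [12 2 8]
6 | fire T3 | [14 2 9]
7 | fire T3 | [16 2 10]
8 | fire T1 | [16 2 12]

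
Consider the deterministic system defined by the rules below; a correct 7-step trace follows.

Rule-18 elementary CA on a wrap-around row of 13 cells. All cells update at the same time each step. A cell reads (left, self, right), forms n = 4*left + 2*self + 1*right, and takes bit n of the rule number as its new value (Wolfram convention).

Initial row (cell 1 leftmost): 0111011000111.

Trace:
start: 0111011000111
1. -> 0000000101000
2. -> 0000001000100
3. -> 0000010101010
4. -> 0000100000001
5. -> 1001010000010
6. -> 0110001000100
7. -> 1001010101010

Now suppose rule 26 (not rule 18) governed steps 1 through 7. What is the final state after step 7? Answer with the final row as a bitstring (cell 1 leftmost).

(re-executing steps 1..7 under rule 26; state before step 1: 0111011000111)
1. -> 0100010101100
2. -> 1010100001010
3. -> 0000010010000
4. -> 0000101101000
5. -> 0001001000100
6. -> 0010110101010
7. -> 0100100000001

0100100000001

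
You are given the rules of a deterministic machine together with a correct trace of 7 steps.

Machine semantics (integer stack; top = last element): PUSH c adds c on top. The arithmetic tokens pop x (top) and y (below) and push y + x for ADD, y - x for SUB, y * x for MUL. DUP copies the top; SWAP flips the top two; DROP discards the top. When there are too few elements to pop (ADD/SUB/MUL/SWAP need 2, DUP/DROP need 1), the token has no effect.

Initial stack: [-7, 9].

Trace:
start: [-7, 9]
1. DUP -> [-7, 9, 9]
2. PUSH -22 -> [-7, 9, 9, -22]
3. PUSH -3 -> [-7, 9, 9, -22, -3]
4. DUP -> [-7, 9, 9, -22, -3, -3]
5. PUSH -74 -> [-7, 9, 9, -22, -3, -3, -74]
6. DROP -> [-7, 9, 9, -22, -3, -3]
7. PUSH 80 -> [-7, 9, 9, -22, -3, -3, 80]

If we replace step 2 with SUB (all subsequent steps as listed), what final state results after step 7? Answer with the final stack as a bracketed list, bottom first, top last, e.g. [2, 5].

[-7, 0, -3, -3, 80]

(re-executing from step 2 with the substitution; state before step 2: [-7, 9, 9])
2. SUB -> [-7, 0]
3. PUSH -3 -> [-7, 0, -3]
4. DUP -> [-7, 0, -3, -3]
5. PUSH -74 -> [-7, 0, -3, -3, -74]
6. DROP -> [-7, 0, -3, -3]
7. PUSH 80 -> [-7, 0, -3, -3, 80]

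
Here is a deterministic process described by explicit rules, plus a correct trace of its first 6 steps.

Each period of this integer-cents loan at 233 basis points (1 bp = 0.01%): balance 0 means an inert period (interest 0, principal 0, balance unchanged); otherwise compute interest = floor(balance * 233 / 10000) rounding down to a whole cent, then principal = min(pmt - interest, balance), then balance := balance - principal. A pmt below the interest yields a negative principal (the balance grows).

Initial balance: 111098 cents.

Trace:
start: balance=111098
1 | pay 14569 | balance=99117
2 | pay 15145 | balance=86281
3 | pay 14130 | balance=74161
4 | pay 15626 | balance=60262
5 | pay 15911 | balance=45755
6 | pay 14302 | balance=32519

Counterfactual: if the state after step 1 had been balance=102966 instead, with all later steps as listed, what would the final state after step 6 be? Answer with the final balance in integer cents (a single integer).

36838

state after step 1 := balance=102966
2 | pay 15145 | balance=90220
3 | pay 14130 | balance=78192
4 | pay 15626 | balance=64387
5 | pay 15911 | balance=49976
6 | pay 14302 | balance=36838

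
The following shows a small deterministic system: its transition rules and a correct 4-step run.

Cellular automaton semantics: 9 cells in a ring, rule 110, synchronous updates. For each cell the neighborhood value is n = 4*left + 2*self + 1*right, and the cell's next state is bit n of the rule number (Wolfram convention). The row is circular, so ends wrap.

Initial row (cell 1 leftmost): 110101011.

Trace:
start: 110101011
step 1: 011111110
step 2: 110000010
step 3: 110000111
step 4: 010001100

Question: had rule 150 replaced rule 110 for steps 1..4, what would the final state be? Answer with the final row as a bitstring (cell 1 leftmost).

(re-executing steps 1..4 under rule 150; state before step 1: 110101011)
step 1: 100101001
step 2: 011101110
step 3: 101000101
step 4: 001101100

001101100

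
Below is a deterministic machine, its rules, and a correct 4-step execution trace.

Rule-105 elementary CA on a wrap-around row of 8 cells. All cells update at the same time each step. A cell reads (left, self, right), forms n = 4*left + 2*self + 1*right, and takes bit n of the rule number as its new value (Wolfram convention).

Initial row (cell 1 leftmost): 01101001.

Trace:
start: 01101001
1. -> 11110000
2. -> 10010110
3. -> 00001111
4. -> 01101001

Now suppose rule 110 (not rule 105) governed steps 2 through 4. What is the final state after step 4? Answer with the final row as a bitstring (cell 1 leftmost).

11110110

(re-executing steps 2..4 under rule 110; state before step 2: 11110000)
2. -> 10010001
3. -> 10110011
4. -> 11110110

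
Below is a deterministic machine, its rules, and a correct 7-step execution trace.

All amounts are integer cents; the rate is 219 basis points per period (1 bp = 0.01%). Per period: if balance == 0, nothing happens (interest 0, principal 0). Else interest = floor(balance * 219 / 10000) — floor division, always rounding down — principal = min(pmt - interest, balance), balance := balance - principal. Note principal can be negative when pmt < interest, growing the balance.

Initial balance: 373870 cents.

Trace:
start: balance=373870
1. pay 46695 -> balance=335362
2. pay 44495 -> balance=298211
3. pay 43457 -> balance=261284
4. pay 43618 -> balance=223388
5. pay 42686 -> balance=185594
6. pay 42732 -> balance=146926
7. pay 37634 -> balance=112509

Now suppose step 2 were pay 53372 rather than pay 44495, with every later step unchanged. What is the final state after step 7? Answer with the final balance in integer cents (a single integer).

(re-executing from step 2 with the substitution; state before step 2: balance=335362)
2. pay 53372 -> balance=289334
3. pay 43457 -> balance=252213
4. pay 43618 -> balance=214118
5. pay 42686 -> balance=176121
6. pay 42732 -> balance=137246
7. pay 37634 -> balance=102617

102617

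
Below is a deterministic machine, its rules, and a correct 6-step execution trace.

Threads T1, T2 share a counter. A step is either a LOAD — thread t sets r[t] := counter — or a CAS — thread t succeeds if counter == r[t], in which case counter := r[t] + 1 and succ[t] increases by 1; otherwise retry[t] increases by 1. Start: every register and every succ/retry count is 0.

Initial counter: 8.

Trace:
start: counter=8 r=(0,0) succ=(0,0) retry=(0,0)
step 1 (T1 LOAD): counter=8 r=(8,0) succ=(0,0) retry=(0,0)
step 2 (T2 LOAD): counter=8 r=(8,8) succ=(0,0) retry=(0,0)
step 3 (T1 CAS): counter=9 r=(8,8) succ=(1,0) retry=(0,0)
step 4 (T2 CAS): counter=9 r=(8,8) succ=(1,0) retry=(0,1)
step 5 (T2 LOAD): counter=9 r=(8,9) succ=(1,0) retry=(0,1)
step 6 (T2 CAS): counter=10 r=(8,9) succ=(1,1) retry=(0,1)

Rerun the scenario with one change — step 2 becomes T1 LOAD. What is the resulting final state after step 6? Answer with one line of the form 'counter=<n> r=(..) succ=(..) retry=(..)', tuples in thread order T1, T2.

counter=10 r=(8,9) succ=(1,1) retry=(0,1)

(re-executing from step 2 with the substitution; state before step 2: counter=8 r=(8,0) succ=(0,0) retry=(0,0))
step 2 (T1 LOAD): counter=8 r=(8,0) succ=(0,0) retry=(0,0)
step 3 (T1 CAS): counter=9 r=(8,0) succ=(1,0) retry=(0,0)
step 4 (T2 CAS): counter=9 r=(8,0) succ=(1,0) retry=(0,1)
step 5 (T2 LOAD): counter=9 r=(8,9) succ=(1,0) retry=(0,1)
step 6 (T2 CAS): counter=10 r=(8,9) succ=(1,1) retry=(0,1)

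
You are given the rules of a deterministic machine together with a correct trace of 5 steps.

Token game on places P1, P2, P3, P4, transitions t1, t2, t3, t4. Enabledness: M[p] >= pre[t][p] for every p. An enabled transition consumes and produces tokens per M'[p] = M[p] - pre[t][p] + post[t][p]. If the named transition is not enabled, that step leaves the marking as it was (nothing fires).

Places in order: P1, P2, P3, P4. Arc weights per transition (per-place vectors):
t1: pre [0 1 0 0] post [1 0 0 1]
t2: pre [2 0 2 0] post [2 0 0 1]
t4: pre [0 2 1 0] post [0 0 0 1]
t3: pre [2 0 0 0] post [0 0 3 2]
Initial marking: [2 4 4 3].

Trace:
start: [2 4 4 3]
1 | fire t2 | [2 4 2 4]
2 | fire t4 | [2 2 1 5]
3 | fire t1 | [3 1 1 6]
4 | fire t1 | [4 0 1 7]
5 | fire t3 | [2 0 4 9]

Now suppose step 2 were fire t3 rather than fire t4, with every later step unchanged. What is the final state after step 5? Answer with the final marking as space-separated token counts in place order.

(re-executing from step 2 with the substitution; state before step 2: [2 4 2 4])
2 | fire t3 | [0 4 5 6]
3 | fire t1 | [1 3 5 7]
4 | fire t1 | [2 2 5 8]
5 | fire t3 | [0 2 8 10]

0 2 8 10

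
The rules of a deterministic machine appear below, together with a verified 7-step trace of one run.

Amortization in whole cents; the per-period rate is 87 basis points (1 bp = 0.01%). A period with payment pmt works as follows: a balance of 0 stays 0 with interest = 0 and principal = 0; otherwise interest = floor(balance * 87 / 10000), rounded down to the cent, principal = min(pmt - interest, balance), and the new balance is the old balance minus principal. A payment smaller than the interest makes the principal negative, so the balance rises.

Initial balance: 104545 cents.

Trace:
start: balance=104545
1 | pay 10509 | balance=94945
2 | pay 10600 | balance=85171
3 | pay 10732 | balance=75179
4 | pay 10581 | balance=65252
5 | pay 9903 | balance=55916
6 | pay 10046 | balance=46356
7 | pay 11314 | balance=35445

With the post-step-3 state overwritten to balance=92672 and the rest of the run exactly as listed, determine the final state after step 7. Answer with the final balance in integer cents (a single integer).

state after step 3 := balance=92672
4 | pay 10581 | balance=82897
5 | pay 9903 | balance=73715
6 | pay 10046 | balance=64310
7 | pay 11314 | balance=53555

53555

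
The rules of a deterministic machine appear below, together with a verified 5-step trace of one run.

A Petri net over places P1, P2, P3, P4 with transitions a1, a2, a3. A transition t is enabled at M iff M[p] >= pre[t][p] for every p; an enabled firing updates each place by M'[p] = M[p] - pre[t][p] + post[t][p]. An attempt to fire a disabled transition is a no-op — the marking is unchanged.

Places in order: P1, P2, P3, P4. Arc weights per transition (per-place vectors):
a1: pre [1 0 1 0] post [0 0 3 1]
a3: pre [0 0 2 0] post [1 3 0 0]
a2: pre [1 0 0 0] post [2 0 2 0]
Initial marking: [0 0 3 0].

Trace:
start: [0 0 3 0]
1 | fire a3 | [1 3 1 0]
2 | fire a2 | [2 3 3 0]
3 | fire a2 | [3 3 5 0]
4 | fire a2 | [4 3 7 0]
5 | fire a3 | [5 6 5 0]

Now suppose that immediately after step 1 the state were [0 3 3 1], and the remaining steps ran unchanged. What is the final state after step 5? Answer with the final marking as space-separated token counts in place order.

state after step 1 := [0 3 3 1]
2 | fire a2 | [0 3 3 1]
3 | fire a2 | [0 3 3 1]
4 | fire a2 | [0 3 3 1]
5 | fire a3 | [1 6 1 1]

1 6 1 1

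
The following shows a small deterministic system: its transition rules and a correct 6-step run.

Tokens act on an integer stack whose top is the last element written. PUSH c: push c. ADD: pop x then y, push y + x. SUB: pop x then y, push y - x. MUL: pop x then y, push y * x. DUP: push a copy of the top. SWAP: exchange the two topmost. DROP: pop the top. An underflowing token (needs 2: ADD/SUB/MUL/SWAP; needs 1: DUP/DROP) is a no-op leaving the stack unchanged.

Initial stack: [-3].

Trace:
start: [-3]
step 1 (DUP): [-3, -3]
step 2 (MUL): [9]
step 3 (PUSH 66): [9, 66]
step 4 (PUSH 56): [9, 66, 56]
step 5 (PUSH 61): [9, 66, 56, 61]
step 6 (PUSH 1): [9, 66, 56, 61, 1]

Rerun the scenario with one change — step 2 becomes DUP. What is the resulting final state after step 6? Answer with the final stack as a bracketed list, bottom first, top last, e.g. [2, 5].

[-3, -3, -3, 66, 56, 61, 1]

(re-executing from step 2 with the substitution; state before step 2: [-3, -3])
step 2 (DUP): [-3, -3, -3]
step 3 (PUSH 66): [-3, -3, -3, 66]
step 4 (PUSH 56): [-3, -3, -3, 66, 56]
step 5 (PUSH 61): [-3, -3, -3, 66, 56, 61]
step 6 (PUSH 1): [-3, -3, -3, 66, 56, 61, 1]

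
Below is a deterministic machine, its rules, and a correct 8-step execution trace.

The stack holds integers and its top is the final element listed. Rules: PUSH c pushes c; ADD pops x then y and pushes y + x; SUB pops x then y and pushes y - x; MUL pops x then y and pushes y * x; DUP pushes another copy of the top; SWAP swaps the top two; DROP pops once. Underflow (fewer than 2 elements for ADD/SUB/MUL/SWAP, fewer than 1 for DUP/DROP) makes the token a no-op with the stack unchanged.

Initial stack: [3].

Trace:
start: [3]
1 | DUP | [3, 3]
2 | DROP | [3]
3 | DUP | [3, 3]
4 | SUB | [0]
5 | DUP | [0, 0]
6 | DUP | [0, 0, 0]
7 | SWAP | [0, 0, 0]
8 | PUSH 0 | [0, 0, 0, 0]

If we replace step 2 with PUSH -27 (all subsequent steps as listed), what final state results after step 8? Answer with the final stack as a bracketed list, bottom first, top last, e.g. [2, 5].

[3, 3, 0, 0, 0, 0]

(re-executing from step 2 with the substitution; state before step 2: [3, 3])
2 | PUSH -27 | [3, 3, -27]
3 | DUP | [3, 3, -27, -27]
4 | SUB | [3, 3, 0]
5 | DUP | [3, 3, 0, 0]
6 | DUP | [3, 3, 0, 0, 0]
7 | SWAP | [3, 3, 0, 0, 0]
8 | PUSH 0 | [3, 3, 0, 0, 0, 0]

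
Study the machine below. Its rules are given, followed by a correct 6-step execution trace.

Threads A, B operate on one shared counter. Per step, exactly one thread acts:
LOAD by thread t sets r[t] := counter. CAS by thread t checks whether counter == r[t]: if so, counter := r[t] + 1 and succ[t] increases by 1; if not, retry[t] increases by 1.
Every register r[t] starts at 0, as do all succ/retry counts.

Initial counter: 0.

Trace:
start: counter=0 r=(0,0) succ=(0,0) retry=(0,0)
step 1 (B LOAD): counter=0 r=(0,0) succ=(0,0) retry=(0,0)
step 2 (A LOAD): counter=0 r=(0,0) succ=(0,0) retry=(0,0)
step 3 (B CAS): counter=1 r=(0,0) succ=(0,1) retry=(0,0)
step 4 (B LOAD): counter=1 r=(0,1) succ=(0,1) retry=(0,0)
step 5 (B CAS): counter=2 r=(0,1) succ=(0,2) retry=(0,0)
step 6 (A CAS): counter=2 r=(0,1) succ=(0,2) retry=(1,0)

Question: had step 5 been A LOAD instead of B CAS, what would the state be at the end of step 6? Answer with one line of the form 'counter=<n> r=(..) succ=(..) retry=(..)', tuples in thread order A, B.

(re-executing from step 5 with the substitution; state before step 5: counter=1 r=(0,1) succ=(0,1) retry=(0,0))
step 5 (A LOAD): counter=1 r=(1,1) succ=(0,1) retry=(0,0)
step 6 (A CAS): counter=2 r=(1,1) succ=(1,1) retry=(0,0)

counter=2 r=(1,1) succ=(1,1) retry=(0,0)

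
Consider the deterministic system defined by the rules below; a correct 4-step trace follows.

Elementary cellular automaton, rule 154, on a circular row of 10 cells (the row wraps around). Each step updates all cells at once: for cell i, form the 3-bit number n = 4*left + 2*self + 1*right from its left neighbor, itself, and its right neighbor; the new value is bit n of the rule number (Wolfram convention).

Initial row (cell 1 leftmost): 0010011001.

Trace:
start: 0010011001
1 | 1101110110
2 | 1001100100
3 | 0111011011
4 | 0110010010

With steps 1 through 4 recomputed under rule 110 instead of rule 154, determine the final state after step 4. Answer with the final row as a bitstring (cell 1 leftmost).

(re-executing steps 1..4 under rule 110; state before step 1: 0010011001)
1 | 0110111011
2 | 1111101111
3 | 0000111000
4 | 0001101000

0001101000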